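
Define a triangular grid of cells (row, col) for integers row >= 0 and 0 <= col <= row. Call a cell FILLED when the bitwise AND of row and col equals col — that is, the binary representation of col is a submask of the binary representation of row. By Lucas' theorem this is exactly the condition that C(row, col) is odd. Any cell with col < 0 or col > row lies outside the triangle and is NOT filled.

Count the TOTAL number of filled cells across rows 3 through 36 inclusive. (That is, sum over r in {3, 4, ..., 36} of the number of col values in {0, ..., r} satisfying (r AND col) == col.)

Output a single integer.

r3=11 pc2: +4 =4
r4=100 pc1: +2 =6
r5=101 pc2: +4 =10
r6=110 pc2: +4 =14
r7=111 pc3: +8 =22
r8=1000 pc1: +2 =24
r9=1001 pc2: +4 =28
r10=1010 pc2: +4 =32
r11=1011 pc3: +8 =40
r12=1100 pc2: +4 =44
r13=1101 pc3: +8 =52
r14=1110 pc3: +8 =60
r15=1111 pc4: +16 =76
r16=10000 pc1: +2 =78
r17=10001 pc2: +4 =82
r18=10010 pc2: +4 =86
r19=10011 pc3: +8 =94
r20=10100 pc2: +4 =98
r21=10101 pc3: +8 =106
r22=10110 pc3: +8 =114
r23=10111 pc4: +16 =130
r24=11000 pc2: +4 =134
r25=11001 pc3: +8 =142
r26=11010 pc3: +8 =150
r27=11011 pc4: +16 =166
r28=11100 pc3: +8 =174
r29=11101 pc4: +16 =190
r30=11110 pc4: +16 =206
r31=11111 pc5: +32 =238
r32=100000 pc1: +2 =240
r33=100001 pc2: +4 =244
r34=100010 pc2: +4 =248
r35=100011 pc3: +8 =256
r36=100100 pc2: +4 =260

Answer: 260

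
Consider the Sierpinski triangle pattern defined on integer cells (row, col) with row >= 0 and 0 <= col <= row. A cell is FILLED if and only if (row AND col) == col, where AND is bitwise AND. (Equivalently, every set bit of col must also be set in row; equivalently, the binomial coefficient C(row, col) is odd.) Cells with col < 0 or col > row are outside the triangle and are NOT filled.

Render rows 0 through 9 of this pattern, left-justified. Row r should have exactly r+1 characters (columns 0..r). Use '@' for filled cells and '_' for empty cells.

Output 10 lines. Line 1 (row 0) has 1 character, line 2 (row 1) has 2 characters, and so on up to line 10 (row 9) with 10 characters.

Answer: @
@@
@_@
@@@@
@___@
@@__@@
@_@_@_@
@@@@@@@@
@_______@
@@______@@

Derivation:
r0=0: @
r1=1: @@
r2=10: @_@
r3=11: @@@@
r4=100: @___@
r5=101: @@__@@
r6=110: @_@_@_@
r7=111: @@@@@@@@
r8=1000: @_______@
r9=1001: @@______@@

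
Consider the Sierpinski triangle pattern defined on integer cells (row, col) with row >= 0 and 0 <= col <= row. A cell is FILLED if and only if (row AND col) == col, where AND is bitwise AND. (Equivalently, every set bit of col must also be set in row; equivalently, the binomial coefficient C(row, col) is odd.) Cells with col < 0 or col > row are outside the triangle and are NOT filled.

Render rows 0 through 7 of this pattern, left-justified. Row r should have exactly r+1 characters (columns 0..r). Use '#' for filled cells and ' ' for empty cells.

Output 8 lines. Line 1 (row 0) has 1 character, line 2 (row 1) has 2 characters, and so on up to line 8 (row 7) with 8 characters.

r0=0: #
r1=1: ##
r2=10: # #
r3=11: ####
r4=100: #   #
r5=101: ##  ##
r6=110: # # # #
r7=111: ########

Answer: #
##
# #
####
#   #
##  ##
# # # #
########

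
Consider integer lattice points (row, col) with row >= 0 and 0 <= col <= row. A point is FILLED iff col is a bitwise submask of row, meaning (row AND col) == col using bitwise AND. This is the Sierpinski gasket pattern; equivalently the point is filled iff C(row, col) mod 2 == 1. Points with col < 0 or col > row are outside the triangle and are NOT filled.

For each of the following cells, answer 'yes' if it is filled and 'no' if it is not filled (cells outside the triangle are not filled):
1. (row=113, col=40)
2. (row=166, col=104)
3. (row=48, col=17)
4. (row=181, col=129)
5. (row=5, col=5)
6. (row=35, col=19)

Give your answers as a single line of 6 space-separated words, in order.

Answer: no no no yes yes no

Derivation:
(113,40): row=0b1110001, col=0b101000, row AND col = 0b100000 = 32; 32 != 40 -> empty
(166,104): row=0b10100110, col=0b1101000, row AND col = 0b100000 = 32; 32 != 104 -> empty
(48,17): row=0b110000, col=0b10001, row AND col = 0b10000 = 16; 16 != 17 -> empty
(181,129): row=0b10110101, col=0b10000001, row AND col = 0b10000001 = 129; 129 == 129 -> filled
(5,5): row=0b101, col=0b101, row AND col = 0b101 = 5; 5 == 5 -> filled
(35,19): row=0b100011, col=0b10011, row AND col = 0b11 = 3; 3 != 19 -> empty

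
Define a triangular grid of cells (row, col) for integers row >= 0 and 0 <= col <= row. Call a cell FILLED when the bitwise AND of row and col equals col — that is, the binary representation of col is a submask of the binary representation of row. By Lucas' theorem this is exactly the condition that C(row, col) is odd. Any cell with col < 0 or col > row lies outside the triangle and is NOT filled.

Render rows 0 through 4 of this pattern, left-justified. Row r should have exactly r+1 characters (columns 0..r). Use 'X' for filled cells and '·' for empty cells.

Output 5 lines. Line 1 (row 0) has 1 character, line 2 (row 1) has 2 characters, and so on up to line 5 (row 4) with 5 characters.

Answer: X
XX
X·X
XXXX
X···X

Derivation:
r0=0: X
r1=1: XX
r2=10: X·X
r3=11: XXXX
r4=100: X···X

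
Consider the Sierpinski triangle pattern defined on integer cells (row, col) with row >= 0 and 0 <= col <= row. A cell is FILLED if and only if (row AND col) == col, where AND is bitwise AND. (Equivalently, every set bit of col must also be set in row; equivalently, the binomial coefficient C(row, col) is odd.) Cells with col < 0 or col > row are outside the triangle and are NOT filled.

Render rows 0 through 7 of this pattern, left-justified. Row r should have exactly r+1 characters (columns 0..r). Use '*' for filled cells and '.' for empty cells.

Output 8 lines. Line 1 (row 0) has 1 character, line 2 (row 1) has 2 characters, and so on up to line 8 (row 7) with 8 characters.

Answer: *
**
*.*
****
*...*
**..**
*.*.*.*
********

Derivation:
r0=0: *
r1=1: **
r2=10: *.*
r3=11: ****
r4=100: *...*
r5=101: **..**
r6=110: *.*.*.*
r7=111: ********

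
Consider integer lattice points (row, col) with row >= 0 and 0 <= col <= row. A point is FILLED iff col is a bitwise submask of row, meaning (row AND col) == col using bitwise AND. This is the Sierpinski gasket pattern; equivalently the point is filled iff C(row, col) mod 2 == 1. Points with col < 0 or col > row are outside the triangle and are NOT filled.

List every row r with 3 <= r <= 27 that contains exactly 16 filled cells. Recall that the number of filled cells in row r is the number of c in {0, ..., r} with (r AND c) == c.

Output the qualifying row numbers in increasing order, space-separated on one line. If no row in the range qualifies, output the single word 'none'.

Row r has 2^popcount(r) filled cells, so we need popcount(r) = log2(16) = 4.
Scan r = 3..27 and keep those with exactly 4 one-bits:
r=3=11 popcount=2 -> skip
r=4=100 popcount=1 -> skip
r=5=101 popcount=2 -> skip
r=6=110 popcount=2 -> skip
r=7=111 popcount=3 -> skip
r=8=1000 popcount=1 -> skip
r=9=1001 popcount=2 -> skip
r=10=1010 popcount=2 -> skip
r=11=1011 popcount=3 -> skip
r=12=1100 popcount=2 -> skip
r=13=1101 popcount=3 -> skip
r=14=1110 popcount=3 -> skip
r=15=1111 popcount=4 -> KEEP
r=16=10000 popcount=1 -> skip
r=17=10001 popcount=2 -> skip
r=18=10010 popcount=2 -> skip
r=19=10011 popcount=3 -> skip
r=20=10100 popcount=2 -> skip
r=21=10101 popcount=3 -> skip
r=22=10110 popcount=3 -> skip
r=23=10111 popcount=4 -> KEEP
r=24=11000 popcount=2 -> skip
r=25=11001 popcount=3 -> skip
r=26=11010 popcount=3 -> skip
r=27=11011 popcount=4 -> KEEP
Kept rows: 15 23 27

Answer: 15 23 27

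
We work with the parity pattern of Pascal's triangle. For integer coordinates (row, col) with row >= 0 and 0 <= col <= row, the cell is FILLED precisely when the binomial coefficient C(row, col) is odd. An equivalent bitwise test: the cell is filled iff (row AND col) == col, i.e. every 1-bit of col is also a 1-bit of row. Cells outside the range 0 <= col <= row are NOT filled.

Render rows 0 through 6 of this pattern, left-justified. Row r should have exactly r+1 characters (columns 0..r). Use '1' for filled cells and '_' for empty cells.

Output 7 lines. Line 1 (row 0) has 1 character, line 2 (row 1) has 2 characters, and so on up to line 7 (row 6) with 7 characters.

r0=0: 1
r1=1: 11
r2=10: 1_1
r3=11: 1111
r4=100: 1___1
r5=101: 11__11
r6=110: 1_1_1_1

Answer: 1
11
1_1
1111
1___1
11__11
1_1_1_1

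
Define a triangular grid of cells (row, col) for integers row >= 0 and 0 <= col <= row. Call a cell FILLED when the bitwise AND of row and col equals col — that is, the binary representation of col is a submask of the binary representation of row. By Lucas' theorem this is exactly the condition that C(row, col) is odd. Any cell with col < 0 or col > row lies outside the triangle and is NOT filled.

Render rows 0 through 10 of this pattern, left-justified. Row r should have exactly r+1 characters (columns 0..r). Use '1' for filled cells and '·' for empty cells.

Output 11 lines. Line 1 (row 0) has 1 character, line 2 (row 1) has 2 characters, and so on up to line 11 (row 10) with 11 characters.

Answer: 1
11
1·1
1111
1···1
11··11
1·1·1·1
11111111
1·······1
11······11
1·1·····1·1

Derivation:
r0=0: 1
r1=1: 11
r2=10: 1·1
r3=11: 1111
r4=100: 1···1
r5=101: 11··11
r6=110: 1·1·1·1
r7=111: 11111111
r8=1000: 1·······1
r9=1001: 11······11
r10=1010: 1·1·····1·1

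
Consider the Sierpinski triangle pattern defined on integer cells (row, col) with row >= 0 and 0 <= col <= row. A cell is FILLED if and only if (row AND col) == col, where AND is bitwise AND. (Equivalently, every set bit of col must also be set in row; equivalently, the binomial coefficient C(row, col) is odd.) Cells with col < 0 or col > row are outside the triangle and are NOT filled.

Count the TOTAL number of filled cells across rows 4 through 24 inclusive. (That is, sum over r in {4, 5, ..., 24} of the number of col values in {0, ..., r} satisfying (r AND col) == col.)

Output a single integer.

r4=100 pc1: +2 =2
r5=101 pc2: +4 =6
r6=110 pc2: +4 =10
r7=111 pc3: +8 =18
r8=1000 pc1: +2 =20
r9=1001 pc2: +4 =24
r10=1010 pc2: +4 =28
r11=1011 pc3: +8 =36
r12=1100 pc2: +4 =40
r13=1101 pc3: +8 =48
r14=1110 pc3: +8 =56
r15=1111 pc4: +16 =72
r16=10000 pc1: +2 =74
r17=10001 pc2: +4 =78
r18=10010 pc2: +4 =82
r19=10011 pc3: +8 =90
r20=10100 pc2: +4 =94
r21=10101 pc3: +8 =102
r22=10110 pc3: +8 =110
r23=10111 pc4: +16 =126
r24=11000 pc2: +4 =130

Answer: 130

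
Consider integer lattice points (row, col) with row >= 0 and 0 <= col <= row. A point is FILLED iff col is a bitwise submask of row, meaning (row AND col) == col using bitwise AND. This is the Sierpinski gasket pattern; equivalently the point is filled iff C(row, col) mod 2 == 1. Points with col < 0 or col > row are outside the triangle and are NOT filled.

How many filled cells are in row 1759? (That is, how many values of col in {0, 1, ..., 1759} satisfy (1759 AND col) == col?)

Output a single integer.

1759 in binary = 11011011111
popcount(1759) = number of 1-bits in 11011011111 = 9
A col c satisfies (1759 AND c) == c iff every set bit of c is also set in 1759; each of the 9 set bits of 1759 can independently be on or off in c.
count = 2^9 = 512

Answer: 512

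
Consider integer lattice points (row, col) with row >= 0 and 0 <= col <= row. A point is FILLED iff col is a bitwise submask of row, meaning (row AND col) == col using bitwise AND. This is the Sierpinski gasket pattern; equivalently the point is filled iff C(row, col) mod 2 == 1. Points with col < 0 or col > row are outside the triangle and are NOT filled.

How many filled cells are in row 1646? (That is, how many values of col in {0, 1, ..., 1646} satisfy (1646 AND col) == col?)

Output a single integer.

Answer: 128

Derivation:
1646 in binary = 11001101110
popcount(1646) = number of 1-bits in 11001101110 = 7
A col c satisfies (1646 AND c) == c iff every set bit of c is also set in 1646; each of the 7 set bits of 1646 can independently be on or off in c.
count = 2^7 = 128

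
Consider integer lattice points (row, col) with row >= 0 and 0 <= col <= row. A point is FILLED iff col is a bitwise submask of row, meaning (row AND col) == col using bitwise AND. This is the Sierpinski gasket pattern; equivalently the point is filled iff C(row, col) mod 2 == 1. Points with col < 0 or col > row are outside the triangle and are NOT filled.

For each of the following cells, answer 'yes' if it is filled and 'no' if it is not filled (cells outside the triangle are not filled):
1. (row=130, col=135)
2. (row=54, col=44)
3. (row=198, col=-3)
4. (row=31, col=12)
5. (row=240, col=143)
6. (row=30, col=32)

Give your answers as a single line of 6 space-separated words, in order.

Answer: no no no yes no no

Derivation:
(130,135): col outside [0, 130] -> not filled
(54,44): row=0b110110, col=0b101100, row AND col = 0b100100 = 36; 36 != 44 -> empty
(198,-3): col outside [0, 198] -> not filled
(31,12): row=0b11111, col=0b1100, row AND col = 0b1100 = 12; 12 == 12 -> filled
(240,143): row=0b11110000, col=0b10001111, row AND col = 0b10000000 = 128; 128 != 143 -> empty
(30,32): col outside [0, 30] -> not filled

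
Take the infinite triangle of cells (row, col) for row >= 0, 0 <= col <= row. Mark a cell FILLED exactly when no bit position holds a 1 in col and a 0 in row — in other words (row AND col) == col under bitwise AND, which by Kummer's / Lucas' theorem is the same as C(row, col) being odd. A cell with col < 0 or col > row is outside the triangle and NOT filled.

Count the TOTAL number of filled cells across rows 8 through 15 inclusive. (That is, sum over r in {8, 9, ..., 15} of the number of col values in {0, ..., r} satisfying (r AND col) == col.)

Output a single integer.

Answer: 54

Derivation:
r8=1000 pc1: +2 =2
r9=1001 pc2: +4 =6
r10=1010 pc2: +4 =10
r11=1011 pc3: +8 =18
r12=1100 pc2: +4 =22
r13=1101 pc3: +8 =30
r14=1110 pc3: +8 =38
r15=1111 pc4: +16 =54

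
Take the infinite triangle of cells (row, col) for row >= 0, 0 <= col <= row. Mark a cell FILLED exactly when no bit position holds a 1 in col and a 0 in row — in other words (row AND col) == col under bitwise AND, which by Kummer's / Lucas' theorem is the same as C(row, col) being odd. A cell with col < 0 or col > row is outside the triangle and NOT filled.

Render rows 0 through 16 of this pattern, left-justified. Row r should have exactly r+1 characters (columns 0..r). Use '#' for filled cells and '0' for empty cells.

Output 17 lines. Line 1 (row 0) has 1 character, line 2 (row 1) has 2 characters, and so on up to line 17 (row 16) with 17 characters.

Answer: #
##
#0#
####
#000#
##00##
#0#0#0#
########
#0000000#
##000000##
#0#00000#0#
####0000####
#000#000#000#
##00##00##00##
#0#0#0#0#0#0#0#
################
#000000000000000#

Derivation:
r0=0: #
r1=1: ##
r2=10: #0#
r3=11: ####
r4=100: #000#
r5=101: ##00##
r6=110: #0#0#0#
r7=111: ########
r8=1000: #0000000#
r9=1001: ##000000##
r10=1010: #0#00000#0#
r11=1011: ####0000####
r12=1100: #000#000#000#
r13=1101: ##00##00##00##
r14=1110: #0#0#0#0#0#0#0#
r15=1111: ################
r16=10000: #000000000000000#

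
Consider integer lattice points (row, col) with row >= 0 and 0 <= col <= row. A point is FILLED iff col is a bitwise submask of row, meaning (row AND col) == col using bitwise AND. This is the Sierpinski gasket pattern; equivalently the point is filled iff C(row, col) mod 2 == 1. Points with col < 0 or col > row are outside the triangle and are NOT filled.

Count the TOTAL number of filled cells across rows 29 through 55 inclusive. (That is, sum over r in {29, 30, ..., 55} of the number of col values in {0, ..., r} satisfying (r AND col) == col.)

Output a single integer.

Answer: 334

Derivation:
r29=11101 pc4: +16 =16
r30=11110 pc4: +16 =32
r31=11111 pc5: +32 =64
r32=100000 pc1: +2 =66
r33=100001 pc2: +4 =70
r34=100010 pc2: +4 =74
r35=100011 pc3: +8 =82
r36=100100 pc2: +4 =86
r37=100101 pc3: +8 =94
r38=100110 pc3: +8 =102
r39=100111 pc4: +16 =118
r40=101000 pc2: +4 =122
r41=101001 pc3: +8 =130
r42=101010 pc3: +8 =138
r43=101011 pc4: +16 =154
r44=101100 pc3: +8 =162
r45=101101 pc4: +16 =178
r46=101110 pc4: +16 =194
r47=101111 pc5: +32 =226
r48=110000 pc2: +4 =230
r49=110001 pc3: +8 =238
r50=110010 pc3: +8 =246
r51=110011 pc4: +16 =262
r52=110100 pc3: +8 =270
r53=110101 pc4: +16 =286
r54=110110 pc4: +16 =302
r55=110111 pc5: +32 =334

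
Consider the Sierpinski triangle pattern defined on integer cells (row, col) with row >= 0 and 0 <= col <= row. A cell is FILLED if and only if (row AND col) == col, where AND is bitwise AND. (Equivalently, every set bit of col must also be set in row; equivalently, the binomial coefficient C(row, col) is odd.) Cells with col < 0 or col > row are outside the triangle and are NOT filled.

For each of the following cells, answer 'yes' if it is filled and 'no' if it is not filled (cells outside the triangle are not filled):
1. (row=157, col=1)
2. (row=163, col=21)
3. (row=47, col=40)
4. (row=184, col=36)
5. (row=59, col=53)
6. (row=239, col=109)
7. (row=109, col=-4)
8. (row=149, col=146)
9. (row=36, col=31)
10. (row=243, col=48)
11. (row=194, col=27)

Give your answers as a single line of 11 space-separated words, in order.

Answer: yes no yes no no yes no no no yes no

Derivation:
(157,1): row=0b10011101, col=0b1, row AND col = 0b1 = 1; 1 == 1 -> filled
(163,21): row=0b10100011, col=0b10101, row AND col = 0b1 = 1; 1 != 21 -> empty
(47,40): row=0b101111, col=0b101000, row AND col = 0b101000 = 40; 40 == 40 -> filled
(184,36): row=0b10111000, col=0b100100, row AND col = 0b100000 = 32; 32 != 36 -> empty
(59,53): row=0b111011, col=0b110101, row AND col = 0b110001 = 49; 49 != 53 -> empty
(239,109): row=0b11101111, col=0b1101101, row AND col = 0b1101101 = 109; 109 == 109 -> filled
(109,-4): col outside [0, 109] -> not filled
(149,146): row=0b10010101, col=0b10010010, row AND col = 0b10010000 = 144; 144 != 146 -> empty
(36,31): row=0b100100, col=0b11111, row AND col = 0b100 = 4; 4 != 31 -> empty
(243,48): row=0b11110011, col=0b110000, row AND col = 0b110000 = 48; 48 == 48 -> filled
(194,27): row=0b11000010, col=0b11011, row AND col = 0b10 = 2; 2 != 27 -> empty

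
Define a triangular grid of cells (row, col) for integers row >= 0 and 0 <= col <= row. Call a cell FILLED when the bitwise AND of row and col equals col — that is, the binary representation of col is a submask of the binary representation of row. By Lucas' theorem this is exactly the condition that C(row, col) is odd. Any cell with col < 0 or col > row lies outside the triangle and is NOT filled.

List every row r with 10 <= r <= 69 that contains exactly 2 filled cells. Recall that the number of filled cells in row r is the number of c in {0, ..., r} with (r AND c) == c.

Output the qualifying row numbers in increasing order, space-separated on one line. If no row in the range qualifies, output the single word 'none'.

Row r has 2^popcount(r) filled cells, so we need popcount(r) = log2(2) = 1.
Scan r = 10..69 and keep those with exactly 1 one-bits:
r=10=1010 popcount=2 -> skip
r=11=1011 popcount=3 -> skip
r=12=1100 popcount=2 -> skip
r=13=1101 popcount=3 -> skip
r=14=1110 popcount=3 -> skip
r=15=1111 popcount=4 -> skip
r=16=10000 popcount=1 -> KEEP
r=17=10001 popcount=2 -> skip
r=18=10010 popcount=2 -> skip
r=19=10011 popcount=3 -> skip
r=20=10100 popcount=2 -> skip
r=21=10101 popcount=3 -> skip
r=22=10110 popcount=3 -> skip
r=23=10111 popcount=4 -> skip
r=24=11000 popcount=2 -> skip
r=25=11001 popcount=3 -> skip
r=26=11010 popcount=3 -> skip
r=27=11011 popcount=4 -> skip
r=28=11100 popcount=3 -> skip
r=29=11101 popcount=4 -> skip
r=30=11110 popcount=4 -> skip
r=31=11111 popcount=5 -> skip
r=32=100000 popcount=1 -> KEEP
r=33=100001 popcount=2 -> skip
r=34=100010 popcount=2 -> skip
r=35=100011 popcount=3 -> skip
r=36=100100 popcount=2 -> skip
r=37=100101 popcount=3 -> skip
r=38=100110 popcount=3 -> skip
r=39=100111 popcount=4 -> skip
r=40=101000 popcount=2 -> skip
r=41=101001 popcount=3 -> skip
r=42=101010 popcount=3 -> skip
r=43=101011 popcount=4 -> skip
r=44=101100 popcount=3 -> skip
r=45=101101 popcount=4 -> skip
r=46=101110 popcount=4 -> skip
r=47=101111 popcount=5 -> skip
r=48=110000 popcount=2 -> skip
r=49=110001 popcount=3 -> skip
r=50=110010 popcount=3 -> skip
r=51=110011 popcount=4 -> skip
r=52=110100 popcount=3 -> skip
r=53=110101 popcount=4 -> skip
r=54=110110 popcount=4 -> skip
r=55=110111 popcount=5 -> skip
r=56=111000 popcount=3 -> skip
r=57=111001 popcount=4 -> skip
r=58=111010 popcount=4 -> skip
r=59=111011 popcount=5 -> skip
r=60=111100 popcount=4 -> skip
r=61=111101 popcount=5 -> skip
r=62=111110 popcount=5 -> skip
r=63=111111 popcount=6 -> skip
r=64=1000000 popcount=1 -> KEEP
r=65=1000001 popcount=2 -> skip
r=66=1000010 popcount=2 -> skip
r=67=1000011 popcount=3 -> skip
r=68=1000100 popcount=2 -> skip
r=69=1000101 popcount=3 -> skip
Kept rows: 16 32 64

Answer: 16 32 64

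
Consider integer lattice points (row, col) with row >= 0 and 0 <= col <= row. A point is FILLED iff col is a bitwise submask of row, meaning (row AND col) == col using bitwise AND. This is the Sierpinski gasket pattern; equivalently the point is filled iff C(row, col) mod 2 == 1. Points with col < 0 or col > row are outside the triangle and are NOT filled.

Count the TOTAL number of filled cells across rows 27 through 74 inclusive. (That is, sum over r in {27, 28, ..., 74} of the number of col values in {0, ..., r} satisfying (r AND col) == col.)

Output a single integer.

r27=11011 pc4: +16 =16
r28=11100 pc3: +8 =24
r29=11101 pc4: +16 =40
r30=11110 pc4: +16 =56
r31=11111 pc5: +32 =88
r32=100000 pc1: +2 =90
r33=100001 pc2: +4 =94
r34=100010 pc2: +4 =98
r35=100011 pc3: +8 =106
r36=100100 pc2: +4 =110
r37=100101 pc3: +8 =118
r38=100110 pc3: +8 =126
r39=100111 pc4: +16 =142
r40=101000 pc2: +4 =146
r41=101001 pc3: +8 =154
r42=101010 pc3: +8 =162
r43=101011 pc4: +16 =178
r44=101100 pc3: +8 =186
r45=101101 pc4: +16 =202
r46=101110 pc4: +16 =218
r47=101111 pc5: +32 =250
r48=110000 pc2: +4 =254
r49=110001 pc3: +8 =262
r50=110010 pc3: +8 =270
r51=110011 pc4: +16 =286
r52=110100 pc3: +8 =294
r53=110101 pc4: +16 =310
r54=110110 pc4: +16 =326
r55=110111 pc5: +32 =358
r56=111000 pc3: +8 =366
r57=111001 pc4: +16 =382
r58=111010 pc4: +16 =398
r59=111011 pc5: +32 =430
r60=111100 pc4: +16 =446
r61=111101 pc5: +32 =478
r62=111110 pc5: +32 =510
r63=111111 pc6: +64 =574
r64=1000000 pc1: +2 =576
r65=1000001 pc2: +4 =580
r66=1000010 pc2: +4 =584
r67=1000011 pc3: +8 =592
r68=1000100 pc2: +4 =596
r69=1000101 pc3: +8 =604
r70=1000110 pc3: +8 =612
r71=1000111 pc4: +16 =628
r72=1001000 pc2: +4 =632
r73=1001001 pc3: +8 =640
r74=1001010 pc3: +8 =648

Answer: 648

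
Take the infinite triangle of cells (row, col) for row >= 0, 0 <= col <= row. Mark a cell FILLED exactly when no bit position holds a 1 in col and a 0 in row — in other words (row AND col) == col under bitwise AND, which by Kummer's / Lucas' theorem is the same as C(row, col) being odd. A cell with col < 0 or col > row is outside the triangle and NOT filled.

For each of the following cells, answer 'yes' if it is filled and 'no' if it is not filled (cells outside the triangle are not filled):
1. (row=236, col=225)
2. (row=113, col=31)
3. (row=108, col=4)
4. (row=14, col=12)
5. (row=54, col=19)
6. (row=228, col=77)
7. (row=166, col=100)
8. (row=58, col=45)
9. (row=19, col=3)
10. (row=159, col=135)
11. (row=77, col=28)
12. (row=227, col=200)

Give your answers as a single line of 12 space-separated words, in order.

Answer: no no yes yes no no no no yes yes no no

Derivation:
(236,225): row=0b11101100, col=0b11100001, row AND col = 0b11100000 = 224; 224 != 225 -> empty
(113,31): row=0b1110001, col=0b11111, row AND col = 0b10001 = 17; 17 != 31 -> empty
(108,4): row=0b1101100, col=0b100, row AND col = 0b100 = 4; 4 == 4 -> filled
(14,12): row=0b1110, col=0b1100, row AND col = 0b1100 = 12; 12 == 12 -> filled
(54,19): row=0b110110, col=0b10011, row AND col = 0b10010 = 18; 18 != 19 -> empty
(228,77): row=0b11100100, col=0b1001101, row AND col = 0b1000100 = 68; 68 != 77 -> empty
(166,100): row=0b10100110, col=0b1100100, row AND col = 0b100100 = 36; 36 != 100 -> empty
(58,45): row=0b111010, col=0b101101, row AND col = 0b101000 = 40; 40 != 45 -> empty
(19,3): row=0b10011, col=0b11, row AND col = 0b11 = 3; 3 == 3 -> filled
(159,135): row=0b10011111, col=0b10000111, row AND col = 0b10000111 = 135; 135 == 135 -> filled
(77,28): row=0b1001101, col=0b11100, row AND col = 0b1100 = 12; 12 != 28 -> empty
(227,200): row=0b11100011, col=0b11001000, row AND col = 0b11000000 = 192; 192 != 200 -> empty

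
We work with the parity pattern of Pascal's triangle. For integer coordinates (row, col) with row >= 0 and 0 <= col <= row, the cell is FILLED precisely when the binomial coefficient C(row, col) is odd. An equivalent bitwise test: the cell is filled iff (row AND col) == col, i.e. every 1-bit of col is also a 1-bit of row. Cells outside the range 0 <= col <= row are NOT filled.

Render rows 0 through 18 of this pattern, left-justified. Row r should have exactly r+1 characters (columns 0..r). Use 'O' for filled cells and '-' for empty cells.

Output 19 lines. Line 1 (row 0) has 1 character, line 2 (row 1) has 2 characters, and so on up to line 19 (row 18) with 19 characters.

Answer: O
OO
O-O
OOOO
O---O
OO--OO
O-O-O-O
OOOOOOOO
O-------O
OO------OO
O-O-----O-O
OOOO----OOOO
O---O---O---O
OO--OO--OO--OO
O-O-O-O-O-O-O-O
OOOOOOOOOOOOOOOO
O---------------O
OO--------------OO
O-O-------------O-O

Derivation:
r0=0: O
r1=1: OO
r2=10: O-O
r3=11: OOOO
r4=100: O---O
r5=101: OO--OO
r6=110: O-O-O-O
r7=111: OOOOOOOO
r8=1000: O-------O
r9=1001: OO------OO
r10=1010: O-O-----O-O
r11=1011: OOOO----OOOO
r12=1100: O---O---O---O
r13=1101: OO--OO--OO--OO
r14=1110: O-O-O-O-O-O-O-O
r15=1111: OOOOOOOOOOOOOOOO
r16=10000: O---------------O
r17=10001: OO--------------OO
r18=10010: O-O-------------O-O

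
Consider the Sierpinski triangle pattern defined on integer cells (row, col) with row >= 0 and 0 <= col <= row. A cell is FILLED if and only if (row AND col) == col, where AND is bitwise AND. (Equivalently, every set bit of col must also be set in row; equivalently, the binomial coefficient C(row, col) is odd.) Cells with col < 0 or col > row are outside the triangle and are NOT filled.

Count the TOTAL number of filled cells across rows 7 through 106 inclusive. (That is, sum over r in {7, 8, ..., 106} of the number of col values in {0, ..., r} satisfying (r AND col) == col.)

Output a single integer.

Answer: 1344

Derivation:
r7=111 pc3: +8 =8
r8=1000 pc1: +2 =10
r9=1001 pc2: +4 =14
r10=1010 pc2: +4 =18
r11=1011 pc3: +8 =26
r12=1100 pc2: +4 =30
r13=1101 pc3: +8 =38
r14=1110 pc3: +8 =46
r15=1111 pc4: +16 =62
r16=10000 pc1: +2 =64
r17=10001 pc2: +4 =68
r18=10010 pc2: +4 =72
r19=10011 pc3: +8 =80
r20=10100 pc2: +4 =84
r21=10101 pc3: +8 =92
r22=10110 pc3: +8 =100
r23=10111 pc4: +16 =116
r24=11000 pc2: +4 =120
r25=11001 pc3: +8 =128
r26=11010 pc3: +8 =136
r27=11011 pc4: +16 =152
r28=11100 pc3: +8 =160
r29=11101 pc4: +16 =176
r30=11110 pc4: +16 =192
r31=11111 pc5: +32 =224
r32=100000 pc1: +2 =226
r33=100001 pc2: +4 =230
r34=100010 pc2: +4 =234
r35=100011 pc3: +8 =242
r36=100100 pc2: +4 =246
r37=100101 pc3: +8 =254
r38=100110 pc3: +8 =262
r39=100111 pc4: +16 =278
r40=101000 pc2: +4 =282
r41=101001 pc3: +8 =290
r42=101010 pc3: +8 =298
r43=101011 pc4: +16 =314
r44=101100 pc3: +8 =322
r45=101101 pc4: +16 =338
r46=101110 pc4: +16 =354
r47=101111 pc5: +32 =386
r48=110000 pc2: +4 =390
r49=110001 pc3: +8 =398
r50=110010 pc3: +8 =406
r51=110011 pc4: +16 =422
r52=110100 pc3: +8 =430
r53=110101 pc4: +16 =446
r54=110110 pc4: +16 =462
r55=110111 pc5: +32 =494
r56=111000 pc3: +8 =502
r57=111001 pc4: +16 =518
r58=111010 pc4: +16 =534
r59=111011 pc5: +32 =566
r60=111100 pc4: +16 =582
r61=111101 pc5: +32 =614
r62=111110 pc5: +32 =646
r63=111111 pc6: +64 =710
r64=1000000 pc1: +2 =712
r65=1000001 pc2: +4 =716
r66=1000010 pc2: +4 =720
r67=1000011 pc3: +8 =728
r68=1000100 pc2: +4 =732
r69=1000101 pc3: +8 =740
r70=1000110 pc3: +8 =748
r71=1000111 pc4: +16 =764
r72=1001000 pc2: +4 =768
r73=1001001 pc3: +8 =776
r74=1001010 pc3: +8 =784
r75=1001011 pc4: +16 =800
r76=1001100 pc3: +8 =808
r77=1001101 pc4: +16 =824
r78=1001110 pc4: +16 =840
r79=1001111 pc5: +32 =872
r80=1010000 pc2: +4 =876
r81=1010001 pc3: +8 =884
r82=1010010 pc3: +8 =892
r83=1010011 pc4: +16 =908
r84=1010100 pc3: +8 =916
r85=1010101 pc4: +16 =932
r86=1010110 pc4: +16 =948
r87=1010111 pc5: +32 =980
r88=1011000 pc3: +8 =988
r89=1011001 pc4: +16 =1004
r90=1011010 pc4: +16 =1020
r91=1011011 pc5: +32 =1052
r92=1011100 pc4: +16 =1068
r93=1011101 pc5: +32 =1100
r94=1011110 pc5: +32 =1132
r95=1011111 pc6: +64 =1196
r96=1100000 pc2: +4 =1200
r97=1100001 pc3: +8 =1208
r98=1100010 pc3: +8 =1216
r99=1100011 pc4: +16 =1232
r100=1100100 pc3: +8 =1240
r101=1100101 pc4: +16 =1256
r102=1100110 pc4: +16 =1272
r103=1100111 pc5: +32 =1304
r104=1101000 pc3: +8 =1312
r105=1101001 pc4: +16 =1328
r106=1101010 pc4: +16 =1344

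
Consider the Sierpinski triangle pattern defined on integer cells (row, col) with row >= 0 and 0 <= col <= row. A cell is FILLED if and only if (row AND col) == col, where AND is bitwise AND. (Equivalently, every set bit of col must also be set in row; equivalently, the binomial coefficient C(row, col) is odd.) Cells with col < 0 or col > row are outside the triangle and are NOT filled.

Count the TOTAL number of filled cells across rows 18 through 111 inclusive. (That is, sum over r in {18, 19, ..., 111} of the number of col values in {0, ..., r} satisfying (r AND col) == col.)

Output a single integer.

Answer: 1452

Derivation:
r18=10010 pc2: +4 =4
r19=10011 pc3: +8 =12
r20=10100 pc2: +4 =16
r21=10101 pc3: +8 =24
r22=10110 pc3: +8 =32
r23=10111 pc4: +16 =48
r24=11000 pc2: +4 =52
r25=11001 pc3: +8 =60
r26=11010 pc3: +8 =68
r27=11011 pc4: +16 =84
r28=11100 pc3: +8 =92
r29=11101 pc4: +16 =108
r30=11110 pc4: +16 =124
r31=11111 pc5: +32 =156
r32=100000 pc1: +2 =158
r33=100001 pc2: +4 =162
r34=100010 pc2: +4 =166
r35=100011 pc3: +8 =174
r36=100100 pc2: +4 =178
r37=100101 pc3: +8 =186
r38=100110 pc3: +8 =194
r39=100111 pc4: +16 =210
r40=101000 pc2: +4 =214
r41=101001 pc3: +8 =222
r42=101010 pc3: +8 =230
r43=101011 pc4: +16 =246
r44=101100 pc3: +8 =254
r45=101101 pc4: +16 =270
r46=101110 pc4: +16 =286
r47=101111 pc5: +32 =318
r48=110000 pc2: +4 =322
r49=110001 pc3: +8 =330
r50=110010 pc3: +8 =338
r51=110011 pc4: +16 =354
r52=110100 pc3: +8 =362
r53=110101 pc4: +16 =378
r54=110110 pc4: +16 =394
r55=110111 pc5: +32 =426
r56=111000 pc3: +8 =434
r57=111001 pc4: +16 =450
r58=111010 pc4: +16 =466
r59=111011 pc5: +32 =498
r60=111100 pc4: +16 =514
r61=111101 pc5: +32 =546
r62=111110 pc5: +32 =578
r63=111111 pc6: +64 =642
r64=1000000 pc1: +2 =644
r65=1000001 pc2: +4 =648
r66=1000010 pc2: +4 =652
r67=1000011 pc3: +8 =660
r68=1000100 pc2: +4 =664
r69=1000101 pc3: +8 =672
r70=1000110 pc3: +8 =680
r71=1000111 pc4: +16 =696
r72=1001000 pc2: +4 =700
r73=1001001 pc3: +8 =708
r74=1001010 pc3: +8 =716
r75=1001011 pc4: +16 =732
r76=1001100 pc3: +8 =740
r77=1001101 pc4: +16 =756
r78=1001110 pc4: +16 =772
r79=1001111 pc5: +32 =804
r80=1010000 pc2: +4 =808
r81=1010001 pc3: +8 =816
r82=1010010 pc3: +8 =824
r83=1010011 pc4: +16 =840
r84=1010100 pc3: +8 =848
r85=1010101 pc4: +16 =864
r86=1010110 pc4: +16 =880
r87=1010111 pc5: +32 =912
r88=1011000 pc3: +8 =920
r89=1011001 pc4: +16 =936
r90=1011010 pc4: +16 =952
r91=1011011 pc5: +32 =984
r92=1011100 pc4: +16 =1000
r93=1011101 pc5: +32 =1032
r94=1011110 pc5: +32 =1064
r95=1011111 pc6: +64 =1128
r96=1100000 pc2: +4 =1132
r97=1100001 pc3: +8 =1140
r98=1100010 pc3: +8 =1148
r99=1100011 pc4: +16 =1164
r100=1100100 pc3: +8 =1172
r101=1100101 pc4: +16 =1188
r102=1100110 pc4: +16 =1204
r103=1100111 pc5: +32 =1236
r104=1101000 pc3: +8 =1244
r105=1101001 pc4: +16 =1260
r106=1101010 pc4: +16 =1276
r107=1101011 pc5: +32 =1308
r108=1101100 pc4: +16 =1324
r109=1101101 pc5: +32 =1356
r110=1101110 pc5: +32 =1388
r111=1101111 pc6: +64 =1452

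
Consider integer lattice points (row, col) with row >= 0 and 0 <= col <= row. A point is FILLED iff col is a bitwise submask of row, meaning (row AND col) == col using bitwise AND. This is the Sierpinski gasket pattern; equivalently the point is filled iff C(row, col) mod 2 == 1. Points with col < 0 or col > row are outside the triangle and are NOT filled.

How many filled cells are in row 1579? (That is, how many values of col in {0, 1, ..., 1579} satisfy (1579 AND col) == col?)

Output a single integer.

Answer: 64

Derivation:
1579 in binary = 11000101011
popcount(1579) = number of 1-bits in 11000101011 = 6
A col c satisfies (1579 AND c) == c iff every set bit of c is also set in 1579; each of the 6 set bits of 1579 can independently be on or off in c.
count = 2^6 = 64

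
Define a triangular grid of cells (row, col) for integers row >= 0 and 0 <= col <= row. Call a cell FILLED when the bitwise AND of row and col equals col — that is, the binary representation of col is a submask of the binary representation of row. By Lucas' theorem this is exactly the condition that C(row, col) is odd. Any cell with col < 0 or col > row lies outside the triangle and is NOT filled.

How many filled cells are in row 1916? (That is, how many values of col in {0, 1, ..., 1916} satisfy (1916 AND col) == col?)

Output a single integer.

Answer: 256

Derivation:
1916 in binary = 11101111100
popcount(1916) = number of 1-bits in 11101111100 = 8
A col c satisfies (1916 AND c) == c iff every set bit of c is also set in 1916; each of the 8 set bits of 1916 can independently be on or off in c.
count = 2^8 = 256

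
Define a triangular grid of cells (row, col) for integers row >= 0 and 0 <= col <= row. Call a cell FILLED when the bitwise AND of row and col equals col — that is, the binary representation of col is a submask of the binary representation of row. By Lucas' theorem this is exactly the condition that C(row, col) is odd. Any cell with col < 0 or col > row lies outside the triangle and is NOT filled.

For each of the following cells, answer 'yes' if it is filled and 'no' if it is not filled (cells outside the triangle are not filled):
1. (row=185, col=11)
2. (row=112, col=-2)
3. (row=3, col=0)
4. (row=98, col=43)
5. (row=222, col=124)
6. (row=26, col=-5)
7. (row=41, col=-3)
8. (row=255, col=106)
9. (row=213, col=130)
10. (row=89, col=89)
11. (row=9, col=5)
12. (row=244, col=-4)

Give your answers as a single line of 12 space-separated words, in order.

(185,11): row=0b10111001, col=0b1011, row AND col = 0b1001 = 9; 9 != 11 -> empty
(112,-2): col outside [0, 112] -> not filled
(3,0): row=0b11, col=0b0, row AND col = 0b0 = 0; 0 == 0 -> filled
(98,43): row=0b1100010, col=0b101011, row AND col = 0b100010 = 34; 34 != 43 -> empty
(222,124): row=0b11011110, col=0b1111100, row AND col = 0b1011100 = 92; 92 != 124 -> empty
(26,-5): col outside [0, 26] -> not filled
(41,-3): col outside [0, 41] -> not filled
(255,106): row=0b11111111, col=0b1101010, row AND col = 0b1101010 = 106; 106 == 106 -> filled
(213,130): row=0b11010101, col=0b10000010, row AND col = 0b10000000 = 128; 128 != 130 -> empty
(89,89): row=0b1011001, col=0b1011001, row AND col = 0b1011001 = 89; 89 == 89 -> filled
(9,5): row=0b1001, col=0b101, row AND col = 0b1 = 1; 1 != 5 -> empty
(244,-4): col outside [0, 244] -> not filled

Answer: no no yes no no no no yes no yes no no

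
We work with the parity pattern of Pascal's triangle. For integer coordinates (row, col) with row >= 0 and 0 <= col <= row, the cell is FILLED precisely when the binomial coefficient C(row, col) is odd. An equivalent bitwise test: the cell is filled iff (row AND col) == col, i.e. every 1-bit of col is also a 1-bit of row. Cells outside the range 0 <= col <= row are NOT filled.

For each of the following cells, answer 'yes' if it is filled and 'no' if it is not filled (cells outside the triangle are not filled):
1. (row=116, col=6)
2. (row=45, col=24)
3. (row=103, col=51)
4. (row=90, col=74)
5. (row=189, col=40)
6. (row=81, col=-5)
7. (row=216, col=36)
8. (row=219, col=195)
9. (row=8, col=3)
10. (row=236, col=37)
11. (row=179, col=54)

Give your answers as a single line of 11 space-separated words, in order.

(116,6): row=0b1110100, col=0b110, row AND col = 0b100 = 4; 4 != 6 -> empty
(45,24): row=0b101101, col=0b11000, row AND col = 0b1000 = 8; 8 != 24 -> empty
(103,51): row=0b1100111, col=0b110011, row AND col = 0b100011 = 35; 35 != 51 -> empty
(90,74): row=0b1011010, col=0b1001010, row AND col = 0b1001010 = 74; 74 == 74 -> filled
(189,40): row=0b10111101, col=0b101000, row AND col = 0b101000 = 40; 40 == 40 -> filled
(81,-5): col outside [0, 81] -> not filled
(216,36): row=0b11011000, col=0b100100, row AND col = 0b0 = 0; 0 != 36 -> empty
(219,195): row=0b11011011, col=0b11000011, row AND col = 0b11000011 = 195; 195 == 195 -> filled
(8,3): row=0b1000, col=0b11, row AND col = 0b0 = 0; 0 != 3 -> empty
(236,37): row=0b11101100, col=0b100101, row AND col = 0b100100 = 36; 36 != 37 -> empty
(179,54): row=0b10110011, col=0b110110, row AND col = 0b110010 = 50; 50 != 54 -> empty

Answer: no no no yes yes no no yes no no no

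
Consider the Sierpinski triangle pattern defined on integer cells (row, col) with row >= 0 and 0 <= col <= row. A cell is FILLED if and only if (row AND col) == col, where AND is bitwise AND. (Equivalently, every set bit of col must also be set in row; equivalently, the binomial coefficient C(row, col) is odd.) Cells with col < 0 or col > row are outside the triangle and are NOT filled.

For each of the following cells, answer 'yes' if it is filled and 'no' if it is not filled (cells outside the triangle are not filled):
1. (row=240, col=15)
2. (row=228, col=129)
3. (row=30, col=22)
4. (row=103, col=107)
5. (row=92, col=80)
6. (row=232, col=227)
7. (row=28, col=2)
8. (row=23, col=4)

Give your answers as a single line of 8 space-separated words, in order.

Answer: no no yes no yes no no yes

Derivation:
(240,15): row=0b11110000, col=0b1111, row AND col = 0b0 = 0; 0 != 15 -> empty
(228,129): row=0b11100100, col=0b10000001, row AND col = 0b10000000 = 128; 128 != 129 -> empty
(30,22): row=0b11110, col=0b10110, row AND col = 0b10110 = 22; 22 == 22 -> filled
(103,107): col outside [0, 103] -> not filled
(92,80): row=0b1011100, col=0b1010000, row AND col = 0b1010000 = 80; 80 == 80 -> filled
(232,227): row=0b11101000, col=0b11100011, row AND col = 0b11100000 = 224; 224 != 227 -> empty
(28,2): row=0b11100, col=0b10, row AND col = 0b0 = 0; 0 != 2 -> empty
(23,4): row=0b10111, col=0b100, row AND col = 0b100 = 4; 4 == 4 -> filled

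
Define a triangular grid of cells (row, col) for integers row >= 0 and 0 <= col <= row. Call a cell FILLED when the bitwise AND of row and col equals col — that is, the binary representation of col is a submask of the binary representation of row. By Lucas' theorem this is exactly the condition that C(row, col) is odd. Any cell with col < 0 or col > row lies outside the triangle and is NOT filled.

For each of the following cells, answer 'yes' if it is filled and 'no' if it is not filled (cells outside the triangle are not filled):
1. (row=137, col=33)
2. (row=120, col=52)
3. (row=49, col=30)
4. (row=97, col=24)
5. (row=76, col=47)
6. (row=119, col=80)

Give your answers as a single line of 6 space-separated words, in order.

Answer: no no no no no yes

Derivation:
(137,33): row=0b10001001, col=0b100001, row AND col = 0b1 = 1; 1 != 33 -> empty
(120,52): row=0b1111000, col=0b110100, row AND col = 0b110000 = 48; 48 != 52 -> empty
(49,30): row=0b110001, col=0b11110, row AND col = 0b10000 = 16; 16 != 30 -> empty
(97,24): row=0b1100001, col=0b11000, row AND col = 0b0 = 0; 0 != 24 -> empty
(76,47): row=0b1001100, col=0b101111, row AND col = 0b1100 = 12; 12 != 47 -> empty
(119,80): row=0b1110111, col=0b1010000, row AND col = 0b1010000 = 80; 80 == 80 -> filled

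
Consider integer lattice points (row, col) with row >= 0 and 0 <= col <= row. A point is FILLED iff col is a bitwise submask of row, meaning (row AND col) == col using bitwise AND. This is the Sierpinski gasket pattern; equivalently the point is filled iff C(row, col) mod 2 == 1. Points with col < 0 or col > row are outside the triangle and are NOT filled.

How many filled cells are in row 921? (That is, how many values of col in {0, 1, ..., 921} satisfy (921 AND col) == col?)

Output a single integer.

921 in binary = 1110011001
popcount(921) = number of 1-bits in 1110011001 = 6
A col c satisfies (921 AND c) == c iff every set bit of c is also set in 921; each of the 6 set bits of 921 can independently be on or off in c.
count = 2^6 = 64

Answer: 64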